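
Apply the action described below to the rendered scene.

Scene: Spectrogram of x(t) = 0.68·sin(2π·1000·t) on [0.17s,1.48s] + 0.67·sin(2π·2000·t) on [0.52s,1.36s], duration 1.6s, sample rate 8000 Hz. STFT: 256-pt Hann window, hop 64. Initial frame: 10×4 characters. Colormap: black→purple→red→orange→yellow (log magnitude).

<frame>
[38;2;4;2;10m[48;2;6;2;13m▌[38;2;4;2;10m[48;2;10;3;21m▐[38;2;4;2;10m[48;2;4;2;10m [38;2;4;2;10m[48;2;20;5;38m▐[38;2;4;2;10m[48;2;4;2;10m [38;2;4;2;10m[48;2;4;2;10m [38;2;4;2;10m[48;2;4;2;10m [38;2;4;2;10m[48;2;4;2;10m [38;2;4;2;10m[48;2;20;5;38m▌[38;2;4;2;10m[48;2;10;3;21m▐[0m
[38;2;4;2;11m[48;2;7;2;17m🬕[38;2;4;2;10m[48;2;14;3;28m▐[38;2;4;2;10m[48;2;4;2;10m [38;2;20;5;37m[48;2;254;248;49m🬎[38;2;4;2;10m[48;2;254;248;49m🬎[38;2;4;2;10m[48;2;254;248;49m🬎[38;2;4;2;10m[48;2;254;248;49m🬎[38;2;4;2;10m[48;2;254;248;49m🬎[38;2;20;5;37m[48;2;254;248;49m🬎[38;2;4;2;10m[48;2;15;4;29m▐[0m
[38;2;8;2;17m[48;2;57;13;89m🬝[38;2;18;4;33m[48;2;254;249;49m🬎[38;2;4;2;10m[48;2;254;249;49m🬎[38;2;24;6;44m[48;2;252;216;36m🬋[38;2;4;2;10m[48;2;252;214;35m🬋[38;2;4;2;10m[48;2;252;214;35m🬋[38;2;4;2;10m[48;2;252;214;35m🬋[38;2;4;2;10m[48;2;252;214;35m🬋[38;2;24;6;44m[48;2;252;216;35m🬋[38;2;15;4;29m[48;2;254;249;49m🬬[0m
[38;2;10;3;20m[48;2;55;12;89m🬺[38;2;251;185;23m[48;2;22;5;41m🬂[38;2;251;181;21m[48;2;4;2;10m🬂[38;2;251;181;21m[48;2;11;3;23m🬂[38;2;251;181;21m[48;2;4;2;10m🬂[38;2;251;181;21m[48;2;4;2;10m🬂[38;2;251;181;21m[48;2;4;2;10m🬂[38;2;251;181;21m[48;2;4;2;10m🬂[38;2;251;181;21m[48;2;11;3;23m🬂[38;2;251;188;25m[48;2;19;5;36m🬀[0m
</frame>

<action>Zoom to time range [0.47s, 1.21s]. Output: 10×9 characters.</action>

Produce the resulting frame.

<frame>
[38;2;8;3;18m[48;2;18;4;33m▌[38;2;4;2;10m[48;2;4;2;10m [38;2;4;2;10m[48;2;4;2;10m [38;2;4;2;10m[48;2;4;2;10m [38;2;4;2;10m[48;2;4;2;10m [38;2;4;2;10m[48;2;4;2;10m [38;2;4;2;10m[48;2;4;2;10m [38;2;4;2;10m[48;2;4;2;10m [38;2;4;2;10m[48;2;4;2;10m [38;2;4;2;10m[48;2;4;2;10m [0m
[38;2;9;3;19m[48;2;20;5;37m▌[38;2;4;2;10m[48;2;4;2;10m [38;2;4;2;10m[48;2;4;2;10m [38;2;4;2;10m[48;2;4;2;10m [38;2;4;2;10m[48;2;4;2;10m [38;2;4;2;10m[48;2;4;2;10m [38;2;4;2;10m[48;2;4;2;10m [38;2;4;2;10m[48;2;4;2;10m [38;2;4;2;10m[48;2;4;2;10m [38;2;4;2;10m[48;2;4;2;10m [0m
[38;2;11;3;22m[48;2;25;6;45m▌[38;2;4;2;10m[48;2;4;2;10m [38;2;4;2;10m[48;2;4;2;10m [38;2;4;2;10m[48;2;4;2;10m [38;2;4;2;10m[48;2;4;2;10m [38;2;4;2;10m[48;2;4;2;10m [38;2;4;2;10m[48;2;4;2;10m [38;2;4;2;10m[48;2;4;2;10m [38;2;4;2;10m[48;2;4;2;10m [38;2;4;2;10m[48;2;4;2;10m [0m
[38;2;22;5;41m[48;2;48;11;81m🬕[38;2;4;2;10m[48;2;4;2;10m [38;2;4;2;10m[48;2;4;2;10m [38;2;4;2;10m[48;2;4;2;10m [38;2;4;2;10m[48;2;4;2;10m [38;2;4;2;10m[48;2;4;2;10m [38;2;4;2;10m[48;2;4;2;10m [38;2;4;2;10m[48;2;4;2;10m [38;2;4;2;10m[48;2;4;2;10m [38;2;4;2;10m[48;2;4;2;10m [0m
[38;2;97;24;82m[48;2;254;248;49m🬴[38;2;5;2;11m[48;2;254;248;49m🬰[38;2;5;2;11m[48;2;254;248;49m🬰[38;2;5;2;11m[48;2;254;248;49m🬰[38;2;5;2;11m[48;2;254;248;49m🬰[38;2;5;2;11m[48;2;254;248;49m🬰[38;2;5;2;11m[48;2;254;248;49m🬰[38;2;5;2;11m[48;2;254;248;49m🬰[38;2;5;2;11m[48;2;254;248;49m🬰[38;2;5;2;11m[48;2;254;248;49m🬰[0m
[38;2;48;11;81m[48;2;22;5;41m🬉[38;2;4;2;10m[48;2;4;2;10m [38;2;4;2;10m[48;2;4;2;10m [38;2;4;2;10m[48;2;4;2;10m [38;2;4;2;10m[48;2;4;2;10m [38;2;4;2;10m[48;2;4;2;10m [38;2;4;2;10m[48;2;4;2;10m [38;2;4;2;10m[48;2;4;2;10m [38;2;4;2;10m[48;2;4;2;10m [38;2;4;2;10m[48;2;4;2;10m [0m
[38;2;19;4;35m[48;2;254;249;49m🬎[38;2;5;2;12m[48;2;254;249;49m🬎[38;2;5;2;12m[48;2;254;249;49m🬎[38;2;5;2;12m[48;2;254;249;49m🬎[38;2;5;2;12m[48;2;254;249;49m🬎[38;2;5;2;12m[48;2;254;249;49m🬎[38;2;5;2;12m[48;2;254;249;49m🬎[38;2;5;2;12m[48;2;254;249;49m🬎[38;2;5;2;12m[48;2;254;249;49m🬎[38;2;5;2;12m[48;2;254;249;49m🬎[0m
[38;2;20;5;37m[48;2;9;3;19m▐[38;2;4;2;10m[48;2;4;2;10m [38;2;4;2;10m[48;2;4;2;10m [38;2;4;2;10m[48;2;4;2;10m [38;2;4;2;10m[48;2;4;2;10m [38;2;4;2;10m[48;2;4;2;10m [38;2;4;2;10m[48;2;4;2;10m [38;2;4;2;10m[48;2;4;2;10m [38;2;4;2;10m[48;2;4;2;10m [38;2;4;2;10m[48;2;4;2;10m [0m
[38;2;18;4;33m[48;2;8;3;18m▐[38;2;4;2;10m[48;2;4;2;10m [38;2;4;2;10m[48;2;4;2;10m [38;2;4;2;10m[48;2;4;2;10m [38;2;4;2;10m[48;2;4;2;10m [38;2;4;2;10m[48;2;4;2;10m [38;2;4;2;10m[48;2;4;2;10m [38;2;4;2;10m[48;2;4;2;10m [38;2;4;2;10m[48;2;4;2;10m [38;2;4;2;10m[48;2;4;2;10m [0m
</frame>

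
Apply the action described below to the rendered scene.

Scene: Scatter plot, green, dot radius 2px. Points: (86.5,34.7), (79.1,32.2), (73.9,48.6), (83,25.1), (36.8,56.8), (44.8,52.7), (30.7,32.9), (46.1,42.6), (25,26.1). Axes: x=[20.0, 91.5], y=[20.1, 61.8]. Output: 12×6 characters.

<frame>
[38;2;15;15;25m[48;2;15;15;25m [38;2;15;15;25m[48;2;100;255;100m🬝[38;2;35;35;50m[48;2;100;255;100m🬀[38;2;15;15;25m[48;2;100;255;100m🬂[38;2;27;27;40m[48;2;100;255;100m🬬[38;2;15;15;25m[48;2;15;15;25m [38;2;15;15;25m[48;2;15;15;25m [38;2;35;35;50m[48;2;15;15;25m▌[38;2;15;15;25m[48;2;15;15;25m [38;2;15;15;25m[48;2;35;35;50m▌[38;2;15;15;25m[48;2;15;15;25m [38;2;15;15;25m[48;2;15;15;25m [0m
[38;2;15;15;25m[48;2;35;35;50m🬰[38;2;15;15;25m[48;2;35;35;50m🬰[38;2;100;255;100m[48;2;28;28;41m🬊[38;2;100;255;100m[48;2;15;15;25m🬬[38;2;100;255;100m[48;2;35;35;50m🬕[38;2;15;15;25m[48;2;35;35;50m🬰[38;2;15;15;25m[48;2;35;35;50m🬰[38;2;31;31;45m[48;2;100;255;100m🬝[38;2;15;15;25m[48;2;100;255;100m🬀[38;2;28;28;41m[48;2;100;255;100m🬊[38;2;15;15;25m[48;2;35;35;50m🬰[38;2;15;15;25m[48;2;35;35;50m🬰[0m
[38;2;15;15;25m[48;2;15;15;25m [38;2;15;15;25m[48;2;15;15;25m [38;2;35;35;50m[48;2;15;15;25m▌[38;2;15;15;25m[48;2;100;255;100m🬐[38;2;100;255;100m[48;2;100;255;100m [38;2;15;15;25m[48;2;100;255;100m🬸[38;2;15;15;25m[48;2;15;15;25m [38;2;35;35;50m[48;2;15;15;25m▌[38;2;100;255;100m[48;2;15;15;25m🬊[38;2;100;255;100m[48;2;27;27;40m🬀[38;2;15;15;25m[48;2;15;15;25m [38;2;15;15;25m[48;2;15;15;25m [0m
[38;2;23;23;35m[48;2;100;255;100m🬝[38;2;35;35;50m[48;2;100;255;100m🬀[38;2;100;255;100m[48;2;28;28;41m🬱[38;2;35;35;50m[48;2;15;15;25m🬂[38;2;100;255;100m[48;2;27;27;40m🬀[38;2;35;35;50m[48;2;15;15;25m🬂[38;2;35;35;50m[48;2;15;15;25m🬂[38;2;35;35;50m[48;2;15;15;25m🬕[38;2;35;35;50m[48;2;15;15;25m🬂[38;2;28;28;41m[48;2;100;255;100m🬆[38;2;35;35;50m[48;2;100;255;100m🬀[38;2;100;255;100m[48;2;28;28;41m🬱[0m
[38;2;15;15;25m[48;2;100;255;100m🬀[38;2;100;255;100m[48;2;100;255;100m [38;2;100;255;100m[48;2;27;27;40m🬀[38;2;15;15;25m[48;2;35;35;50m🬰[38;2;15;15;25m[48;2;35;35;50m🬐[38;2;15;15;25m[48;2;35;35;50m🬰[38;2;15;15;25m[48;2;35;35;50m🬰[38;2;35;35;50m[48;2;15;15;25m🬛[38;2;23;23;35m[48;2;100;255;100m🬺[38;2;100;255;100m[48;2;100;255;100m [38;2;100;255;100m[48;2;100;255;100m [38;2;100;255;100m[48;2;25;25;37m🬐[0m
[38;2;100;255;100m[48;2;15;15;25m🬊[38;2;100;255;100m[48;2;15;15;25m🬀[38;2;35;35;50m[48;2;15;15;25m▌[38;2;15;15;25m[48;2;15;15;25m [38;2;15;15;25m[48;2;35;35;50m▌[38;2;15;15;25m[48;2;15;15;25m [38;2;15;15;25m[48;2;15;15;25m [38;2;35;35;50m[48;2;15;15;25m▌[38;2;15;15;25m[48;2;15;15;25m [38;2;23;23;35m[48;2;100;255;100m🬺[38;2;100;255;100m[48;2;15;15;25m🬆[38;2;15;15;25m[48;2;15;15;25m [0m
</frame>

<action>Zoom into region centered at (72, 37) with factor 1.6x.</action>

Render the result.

<frame>
[38;2;15;15;25m[48;2;15;15;25m [38;2;15;15;25m[48;2;15;15;25m [38;2;35;35;50m[48;2;15;15;25m▌[38;2;15;15;25m[48;2;15;15;25m [38;2;15;15;25m[48;2;35;35;50m▌[38;2;100;255;100m[48;2;15;15;25m🬊[38;2;100;255;100m[48;2;15;15;25m🬝[38;2;100;255;100m[48;2;23;23;35m🬀[38;2;15;15;25m[48;2;15;15;25m [38;2;15;15;25m[48;2;35;35;50m▌[38;2;15;15;25m[48;2;15;15;25m [38;2;15;15;25m[48;2;15;15;25m [0m
[38;2;15;15;25m[48;2;35;35;50m🬰[38;2;15;15;25m[48;2;35;35;50m🬰[38;2;35;35;50m[48;2;15;15;25m🬛[38;2;15;15;25m[48;2;35;35;50m🬰[38;2;15;15;25m[48;2;35;35;50m🬐[38;2;15;15;25m[48;2;35;35;50m🬰[38;2;15;15;25m[48;2;35;35;50m🬰[38;2;35;35;50m[48;2;15;15;25m🬛[38;2;15;15;25m[48;2;35;35;50m🬰[38;2;15;15;25m[48;2;35;35;50m🬐[38;2;15;15;25m[48;2;35;35;50m🬰[38;2;15;15;25m[48;2;35;35;50m🬰[0m
[38;2;15;15;25m[48;2;15;15;25m [38;2;15;15;25m[48;2;15;15;25m [38;2;35;35;50m[48;2;15;15;25m▌[38;2;15;15;25m[48;2;15;15;25m [38;2;15;15;25m[48;2;35;35;50m▌[38;2;15;15;25m[48;2;15;15;25m [38;2;15;15;25m[48;2;15;15;25m [38;2;35;35;50m[48;2;15;15;25m▌[38;2;15;15;25m[48;2;15;15;25m [38;2;27;27;40m[48;2;100;255;100m🬬[38;2;15;15;25m[48;2;15;15;25m [38;2;15;15;25m[48;2;15;15;25m [0m
[38;2;35;35;50m[48;2;15;15;25m🬂[38;2;35;35;50m[48;2;15;15;25m🬂[38;2;35;35;50m[48;2;15;15;25m🬕[38;2;35;35;50m[48;2;15;15;25m🬂[38;2;35;35;50m[48;2;15;15;25m🬨[38;2;35;35;50m[48;2;15;15;25m🬂[38;2;23;23;35m[48;2;100;255;100m🬝[38;2;35;35;50m[48;2;100;255;100m🬀[38;2;35;35;50m[48;2;100;255;100m🬀[38;2;100;255;100m[48;2;100;255;100m [38;2;100;255;100m[48;2;23;23;35m🬃[38;2;35;35;50m[48;2;15;15;25m🬂[0m
[38;2;15;15;25m[48;2;35;35;50m🬰[38;2;15;15;25m[48;2;35;35;50m🬰[38;2;35;35;50m[48;2;15;15;25m🬛[38;2;15;15;25m[48;2;35;35;50m🬰[38;2;15;15;25m[48;2;35;35;50m🬐[38;2;15;15;25m[48;2;35;35;50m🬰[38;2;15;15;25m[48;2;35;35;50m🬰[38;2;100;255;100m[48;2;28;28;41m🬊[38;2;100;255;100m[48;2;25;25;37m🬟[38;2;100;255;100m[48;2;31;31;45m🬀[38;2;15;15;25m[48;2;35;35;50m🬰[38;2;15;15;25m[48;2;35;35;50m🬰[0m
[38;2;15;15;25m[48;2;15;15;25m [38;2;15;15;25m[48;2;15;15;25m [38;2;35;35;50m[48;2;15;15;25m▌[38;2;15;15;25m[48;2;15;15;25m [38;2;15;15;25m[48;2;35;35;50m▌[38;2;15;15;25m[48;2;15;15;25m [38;2;15;15;25m[48;2;15;15;25m [38;2;27;27;40m[48;2;100;255;100m🬴[38;2;100;255;100m[48;2;100;255;100m [38;2;100;255;100m[48;2;35;35;50m🬛[38;2;15;15;25m[48;2;15;15;25m [38;2;15;15;25m[48;2;15;15;25m [0m
</frame>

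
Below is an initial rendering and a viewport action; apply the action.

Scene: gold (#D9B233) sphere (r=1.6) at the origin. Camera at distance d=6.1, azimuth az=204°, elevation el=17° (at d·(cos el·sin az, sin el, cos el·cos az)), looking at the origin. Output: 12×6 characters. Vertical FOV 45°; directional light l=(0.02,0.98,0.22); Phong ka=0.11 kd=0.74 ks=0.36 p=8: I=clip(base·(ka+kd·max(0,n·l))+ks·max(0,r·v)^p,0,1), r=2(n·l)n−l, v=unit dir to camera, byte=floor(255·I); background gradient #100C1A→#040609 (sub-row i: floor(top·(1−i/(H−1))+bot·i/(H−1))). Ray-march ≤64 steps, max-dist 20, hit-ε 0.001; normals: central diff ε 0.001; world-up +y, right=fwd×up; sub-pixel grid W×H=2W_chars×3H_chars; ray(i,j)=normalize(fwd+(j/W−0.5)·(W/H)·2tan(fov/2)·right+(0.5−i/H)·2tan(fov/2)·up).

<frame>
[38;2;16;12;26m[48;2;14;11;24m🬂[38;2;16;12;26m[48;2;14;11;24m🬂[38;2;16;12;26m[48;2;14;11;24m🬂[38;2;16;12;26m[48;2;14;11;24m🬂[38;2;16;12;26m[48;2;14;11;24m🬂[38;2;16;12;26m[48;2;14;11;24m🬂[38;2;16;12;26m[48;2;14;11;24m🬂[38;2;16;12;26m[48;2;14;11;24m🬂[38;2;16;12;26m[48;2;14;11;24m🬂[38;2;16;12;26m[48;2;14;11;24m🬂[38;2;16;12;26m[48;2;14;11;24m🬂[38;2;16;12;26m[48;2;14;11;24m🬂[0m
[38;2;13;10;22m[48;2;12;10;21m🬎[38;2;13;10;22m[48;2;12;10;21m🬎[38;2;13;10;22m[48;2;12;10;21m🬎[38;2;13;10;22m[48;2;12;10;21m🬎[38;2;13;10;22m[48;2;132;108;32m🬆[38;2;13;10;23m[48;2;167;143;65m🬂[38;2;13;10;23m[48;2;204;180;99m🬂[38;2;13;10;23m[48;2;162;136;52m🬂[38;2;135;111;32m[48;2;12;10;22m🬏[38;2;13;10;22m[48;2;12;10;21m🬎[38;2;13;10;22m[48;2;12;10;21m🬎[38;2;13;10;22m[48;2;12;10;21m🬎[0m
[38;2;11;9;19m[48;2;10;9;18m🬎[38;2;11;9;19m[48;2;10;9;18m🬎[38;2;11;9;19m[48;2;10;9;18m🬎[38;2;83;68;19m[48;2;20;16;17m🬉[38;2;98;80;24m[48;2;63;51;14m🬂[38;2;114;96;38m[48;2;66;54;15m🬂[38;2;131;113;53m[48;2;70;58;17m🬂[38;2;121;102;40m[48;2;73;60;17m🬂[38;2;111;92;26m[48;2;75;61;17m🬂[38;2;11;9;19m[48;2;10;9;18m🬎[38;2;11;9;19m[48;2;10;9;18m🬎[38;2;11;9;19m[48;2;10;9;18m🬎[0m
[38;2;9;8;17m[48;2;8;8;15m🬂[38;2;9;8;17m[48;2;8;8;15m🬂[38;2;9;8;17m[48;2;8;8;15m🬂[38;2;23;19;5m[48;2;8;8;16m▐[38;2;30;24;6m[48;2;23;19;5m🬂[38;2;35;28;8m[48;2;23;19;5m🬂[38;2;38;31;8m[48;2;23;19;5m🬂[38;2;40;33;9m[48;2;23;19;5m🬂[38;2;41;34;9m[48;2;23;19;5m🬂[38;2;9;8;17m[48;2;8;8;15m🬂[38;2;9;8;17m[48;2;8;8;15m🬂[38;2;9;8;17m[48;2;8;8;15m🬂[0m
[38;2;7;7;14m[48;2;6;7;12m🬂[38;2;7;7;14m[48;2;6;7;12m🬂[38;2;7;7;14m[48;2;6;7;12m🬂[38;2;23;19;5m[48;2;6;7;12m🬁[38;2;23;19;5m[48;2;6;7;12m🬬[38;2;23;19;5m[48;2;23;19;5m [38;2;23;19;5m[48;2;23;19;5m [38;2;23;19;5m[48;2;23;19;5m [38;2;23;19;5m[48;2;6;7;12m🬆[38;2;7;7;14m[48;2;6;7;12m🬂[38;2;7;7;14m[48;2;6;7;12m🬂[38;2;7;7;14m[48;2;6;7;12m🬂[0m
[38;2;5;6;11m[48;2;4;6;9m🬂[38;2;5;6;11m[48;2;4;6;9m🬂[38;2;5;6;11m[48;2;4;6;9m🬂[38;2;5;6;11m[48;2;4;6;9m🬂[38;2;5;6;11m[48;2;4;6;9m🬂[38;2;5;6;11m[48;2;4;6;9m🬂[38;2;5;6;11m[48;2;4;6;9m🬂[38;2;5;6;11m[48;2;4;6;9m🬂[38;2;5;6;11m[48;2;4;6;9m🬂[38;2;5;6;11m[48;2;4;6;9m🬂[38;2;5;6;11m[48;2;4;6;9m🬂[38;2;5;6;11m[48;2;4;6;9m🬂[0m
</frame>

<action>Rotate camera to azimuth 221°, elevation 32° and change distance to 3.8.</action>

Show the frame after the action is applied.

<frame>
[38;2;16;12;26m[48;2;14;11;24m🬂[38;2;16;12;26m[48;2;14;11;24m🬂[38;2;15;11;25m[48;2;131;108;30m🬝[38;2;16;12;26m[48;2;142;116;33m🬂[38;2;154;126;38m[48;2;163;135;46m▌[38;2;172;143;48m[48;2;196;170;83m🬆[38;2;188;158;62m[48;2;225;198;109m🬆[38;2;178;148;49m[48;2;210;182;92m🬊[38;2;16;12;26m[48;2;170;141;46m🬁[38;2;159;130;37m[48;2;15;11;25m🬱[38;2;16;12;26m[48;2;14;11;24m🬂[38;2;16;12;26m[48;2;14;11;24m🬂[0m
[38;2;13;10;22m[48;2;12;10;21m🬎[38;2;12;10;22m[48;2;91;75;21m🬝[38;2;117;96;27m[48;2;103;85;24m🬊[38;2;126;103;31m[48;2;111;91;26m🬊[38;2;146;123;47m[48;2;122;101;33m🬊[38;2;186;162;84m[48;2;144;123;52m🬊[38;2;217;193;114m[48;2;166;144;72m🬊[38;2;208;183;103m[48;2;164;142;68m🬆[38;2;174;149;68m[48;2;147;124;47m🬄[38;2;144;119;36m[48;2;130;106;31m🬆[38;2;131;107;30m[48;2;13;10;22m🬲[38;2;13;10;22m[48;2;12;10;21m🬎[0m
[38;2;11;9;19m[48;2;10;9;18m🬎[38;2;11;9;19m[48;2;66;54;15m🬄[38;2;89;73;21m[48;2;75;61;17m🬊[38;2;96;79;22m[48;2;83;68;19m🬊[38;2;103;84;25m[48;2;88;72;20m🬊[38;2;115;95;33m[48;2;95;78;22m🬂[38;2;124;104;39m[48;2;99;81;24m🬂[38;2;126;106;40m[48;2;101;83;25m🬂[38;2;121;100;33m[48;2;101;83;24m🬂[38;2;116;95;28m[48;2;100;82;23m🬂[38;2;110;90;25m[48;2;96;78;22m🬆[38;2;83;68;19m[48;2;10;9;19m🬏[0m
[38;2;9;8;17m[48;2;8;8;15m🬂[38;2;43;35;9m[48;2;19;16;8m🬊[38;2;60;49;13m[48;2;43;35;9m🬊[38;2;67;55;15m[48;2;53;43;12m🬊[38;2;73;59;17m[48;2;59;48;13m🬊[38;2;77;63;17m[48;2;63;52;14m🬊[38;2;80;65;18m[48;2;66;55;15m🬊[38;2;82;67;19m[48;2;68;56;15m🬊[38;2;86;70;20m[48;2;71;58;16m🬂[38;2;82;67;19m[48;2;68;55;15m🬆[38;2;79;65;18m[48;2;62;51;14m🬆[38;2;65;53;15m[48;2;8;8;15m🬄[0m
[38;2;7;7;14m[48;2;6;7;12m🬂[38;2;23;19;5m[48;2;6;7;12m🬉[38;2;31;26;7m[48;2;23;19;5m🬁[38;2;39;31;8m[48;2;24;20;5m🬂[38;2;42;34;9m[48;2;26;21;5m🬊[38;2;46;38;10m[48;2;31;25;7m🬊[38;2;50;40;11m[48;2;34;28;7m🬊[38;2;49;40;11m[48;2;32;26;7m🬎[38;2;49;40;11m[48;2;31;25;7m🬎[38;2;49;40;11m[48;2;31;25;6m🬆[38;2;42;34;9m[48;2;17;15;7m🬆[38;2;7;7;14m[48;2;6;7;12m🬂[0m
[38;2;5;6;11m[48;2;4;6;9m🬂[38;2;5;6;11m[48;2;4;6;9m🬂[38;2;23;19;5m[48;2;4;6;9m🬊[38;2;23;19;5m[48;2;23;19;5m [38;2;23;19;5m[48;2;23;19;5m [38;2;23;19;5m[48;2;23;19;5m [38;2;23;19;5m[48;2;23;19;5m [38;2;23;19;5m[48;2;23;19;5m [38;2;23;19;5m[48;2;23;19;5m [38;2;23;19;5m[48;2;4;6;9m🬝[38;2;23;19;5m[48;2;4;6;9m🬀[38;2;5;6;11m[48;2;4;6;9m🬂[0m
</frame>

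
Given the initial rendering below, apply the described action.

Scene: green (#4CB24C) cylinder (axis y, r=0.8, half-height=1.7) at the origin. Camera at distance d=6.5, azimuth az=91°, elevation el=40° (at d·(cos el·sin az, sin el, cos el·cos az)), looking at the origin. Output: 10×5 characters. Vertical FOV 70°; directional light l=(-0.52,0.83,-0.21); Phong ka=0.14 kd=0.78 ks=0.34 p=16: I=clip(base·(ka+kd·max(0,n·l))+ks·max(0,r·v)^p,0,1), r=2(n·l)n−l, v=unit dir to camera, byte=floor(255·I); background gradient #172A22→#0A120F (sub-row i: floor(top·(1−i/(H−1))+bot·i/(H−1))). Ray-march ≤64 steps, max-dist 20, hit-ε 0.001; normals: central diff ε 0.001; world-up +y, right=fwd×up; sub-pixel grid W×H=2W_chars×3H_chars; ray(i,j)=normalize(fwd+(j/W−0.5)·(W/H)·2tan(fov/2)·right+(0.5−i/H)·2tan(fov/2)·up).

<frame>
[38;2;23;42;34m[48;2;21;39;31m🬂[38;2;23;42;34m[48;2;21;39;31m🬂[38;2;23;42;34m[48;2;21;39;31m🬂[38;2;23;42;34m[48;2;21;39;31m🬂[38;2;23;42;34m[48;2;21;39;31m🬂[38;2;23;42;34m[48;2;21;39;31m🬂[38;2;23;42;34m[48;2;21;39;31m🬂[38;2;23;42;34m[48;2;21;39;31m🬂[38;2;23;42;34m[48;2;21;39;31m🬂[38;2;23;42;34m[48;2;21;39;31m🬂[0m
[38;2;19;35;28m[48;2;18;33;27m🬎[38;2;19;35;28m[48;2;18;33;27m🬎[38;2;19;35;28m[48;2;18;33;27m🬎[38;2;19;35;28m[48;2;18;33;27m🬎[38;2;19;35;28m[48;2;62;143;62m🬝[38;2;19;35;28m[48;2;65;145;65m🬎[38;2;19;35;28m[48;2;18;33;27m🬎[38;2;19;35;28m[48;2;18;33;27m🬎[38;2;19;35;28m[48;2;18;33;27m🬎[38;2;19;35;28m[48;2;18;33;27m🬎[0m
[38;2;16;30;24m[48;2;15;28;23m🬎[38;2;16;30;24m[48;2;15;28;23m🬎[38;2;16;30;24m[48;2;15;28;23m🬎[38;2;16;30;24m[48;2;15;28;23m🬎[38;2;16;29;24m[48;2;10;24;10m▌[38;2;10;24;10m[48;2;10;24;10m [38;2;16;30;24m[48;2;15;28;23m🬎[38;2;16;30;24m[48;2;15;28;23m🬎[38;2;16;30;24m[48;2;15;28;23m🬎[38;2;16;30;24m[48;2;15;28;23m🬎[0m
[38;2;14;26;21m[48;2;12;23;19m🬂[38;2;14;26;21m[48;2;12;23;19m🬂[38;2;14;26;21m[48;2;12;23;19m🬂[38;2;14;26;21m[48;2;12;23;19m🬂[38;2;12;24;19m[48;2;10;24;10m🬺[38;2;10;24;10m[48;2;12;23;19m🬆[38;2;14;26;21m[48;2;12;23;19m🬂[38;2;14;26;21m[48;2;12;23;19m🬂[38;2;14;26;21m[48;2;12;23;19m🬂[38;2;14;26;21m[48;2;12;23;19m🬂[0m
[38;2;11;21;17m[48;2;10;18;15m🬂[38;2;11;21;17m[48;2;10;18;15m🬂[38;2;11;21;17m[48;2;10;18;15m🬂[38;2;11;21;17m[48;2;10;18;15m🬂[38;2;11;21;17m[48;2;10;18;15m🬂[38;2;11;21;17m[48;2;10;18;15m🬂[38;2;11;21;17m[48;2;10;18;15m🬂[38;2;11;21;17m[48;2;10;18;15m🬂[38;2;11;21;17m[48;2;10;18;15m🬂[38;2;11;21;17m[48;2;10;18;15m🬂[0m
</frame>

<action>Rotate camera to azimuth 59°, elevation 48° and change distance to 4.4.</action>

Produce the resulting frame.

<frame>
[38;2;23;42;34m[48;2;21;39;31m🬂[38;2;23;42;34m[48;2;21;39;31m🬂[38;2;23;42;34m[48;2;21;39;31m🬂[38;2;23;42;34m[48;2;21;39;31m🬂[38;2;23;42;34m[48;2;21;39;31m🬂[38;2;23;42;34m[48;2;21;39;31m🬂[38;2;23;42;34m[48;2;21;39;31m🬂[38;2;23;42;34m[48;2;21;39;31m🬂[38;2;23;42;34m[48;2;21;39;31m🬂[38;2;23;42;34m[48;2;21;39;31m🬂[0m
[38;2;19;35;28m[48;2;18;33;27m🬎[38;2;19;35;28m[48;2;18;33;27m🬎[38;2;19;35;28m[48;2;18;33;27m🬎[38;2;19;35;28m[48;2;18;33;27m🬎[38;2;10;24;10m[48;2;74;154;74m🬏[38;2;69;149;69m[48;2;83;163;83m🬎[38;2;66;146;66m[48;2;16;32;23m🬄[38;2;19;35;28m[48;2;18;33;27m🬎[38;2;19;35;28m[48;2;18;33;27m🬎[38;2;19;35;28m[48;2;18;33;27m🬎[0m
[38;2;16;30;24m[48;2;15;28;23m🬎[38;2;16;30;24m[48;2;15;28;23m🬎[38;2;16;30;24m[48;2;15;28;23m🬎[38;2;16;30;24m[48;2;15;28;23m🬎[38;2;10;24;10m[48;2;15;28;23m🬬[38;2;10;24;10m[48;2;10;24;10m [38;2;10;24;10m[48;2;15;29;23m🬄[38;2;16;30;24m[48;2;15;28;23m🬎[38;2;16;30;24m[48;2;15;28;23m🬎[38;2;16;30;24m[48;2;15;28;23m🬎[0m
[38;2;14;26;21m[48;2;12;23;19m🬂[38;2;14;26;21m[48;2;12;23;19m🬂[38;2;14;26;21m[48;2;12;23;19m🬂[38;2;14;26;21m[48;2;12;23;19m🬂[38;2;12;24;19m[48;2;10;24;10m🬲[38;2;10;24;10m[48;2;12;23;19m🬝[38;2;14;26;21m[48;2;12;23;19m🬂[38;2;14;26;21m[48;2;12;23;19m🬂[38;2;14;26;21m[48;2;12;23;19m🬂[38;2;14;26;21m[48;2;12;23;19m🬂[0m
[38;2;11;21;17m[48;2;10;18;15m🬂[38;2;11;21;17m[48;2;10;18;15m🬂[38;2;11;21;17m[48;2;10;18;15m🬂[38;2;11;21;17m[48;2;10;18;15m🬂[38;2;11;21;17m[48;2;10;18;15m🬂[38;2;11;21;17m[48;2;10;18;15m🬂[38;2;11;21;17m[48;2;10;18;15m🬂[38;2;11;21;17m[48;2;10;18;15m🬂[38;2;11;21;17m[48;2;10;18;15m🬂[38;2;11;21;17m[48;2;10;18;15m🬂[0m
</frame>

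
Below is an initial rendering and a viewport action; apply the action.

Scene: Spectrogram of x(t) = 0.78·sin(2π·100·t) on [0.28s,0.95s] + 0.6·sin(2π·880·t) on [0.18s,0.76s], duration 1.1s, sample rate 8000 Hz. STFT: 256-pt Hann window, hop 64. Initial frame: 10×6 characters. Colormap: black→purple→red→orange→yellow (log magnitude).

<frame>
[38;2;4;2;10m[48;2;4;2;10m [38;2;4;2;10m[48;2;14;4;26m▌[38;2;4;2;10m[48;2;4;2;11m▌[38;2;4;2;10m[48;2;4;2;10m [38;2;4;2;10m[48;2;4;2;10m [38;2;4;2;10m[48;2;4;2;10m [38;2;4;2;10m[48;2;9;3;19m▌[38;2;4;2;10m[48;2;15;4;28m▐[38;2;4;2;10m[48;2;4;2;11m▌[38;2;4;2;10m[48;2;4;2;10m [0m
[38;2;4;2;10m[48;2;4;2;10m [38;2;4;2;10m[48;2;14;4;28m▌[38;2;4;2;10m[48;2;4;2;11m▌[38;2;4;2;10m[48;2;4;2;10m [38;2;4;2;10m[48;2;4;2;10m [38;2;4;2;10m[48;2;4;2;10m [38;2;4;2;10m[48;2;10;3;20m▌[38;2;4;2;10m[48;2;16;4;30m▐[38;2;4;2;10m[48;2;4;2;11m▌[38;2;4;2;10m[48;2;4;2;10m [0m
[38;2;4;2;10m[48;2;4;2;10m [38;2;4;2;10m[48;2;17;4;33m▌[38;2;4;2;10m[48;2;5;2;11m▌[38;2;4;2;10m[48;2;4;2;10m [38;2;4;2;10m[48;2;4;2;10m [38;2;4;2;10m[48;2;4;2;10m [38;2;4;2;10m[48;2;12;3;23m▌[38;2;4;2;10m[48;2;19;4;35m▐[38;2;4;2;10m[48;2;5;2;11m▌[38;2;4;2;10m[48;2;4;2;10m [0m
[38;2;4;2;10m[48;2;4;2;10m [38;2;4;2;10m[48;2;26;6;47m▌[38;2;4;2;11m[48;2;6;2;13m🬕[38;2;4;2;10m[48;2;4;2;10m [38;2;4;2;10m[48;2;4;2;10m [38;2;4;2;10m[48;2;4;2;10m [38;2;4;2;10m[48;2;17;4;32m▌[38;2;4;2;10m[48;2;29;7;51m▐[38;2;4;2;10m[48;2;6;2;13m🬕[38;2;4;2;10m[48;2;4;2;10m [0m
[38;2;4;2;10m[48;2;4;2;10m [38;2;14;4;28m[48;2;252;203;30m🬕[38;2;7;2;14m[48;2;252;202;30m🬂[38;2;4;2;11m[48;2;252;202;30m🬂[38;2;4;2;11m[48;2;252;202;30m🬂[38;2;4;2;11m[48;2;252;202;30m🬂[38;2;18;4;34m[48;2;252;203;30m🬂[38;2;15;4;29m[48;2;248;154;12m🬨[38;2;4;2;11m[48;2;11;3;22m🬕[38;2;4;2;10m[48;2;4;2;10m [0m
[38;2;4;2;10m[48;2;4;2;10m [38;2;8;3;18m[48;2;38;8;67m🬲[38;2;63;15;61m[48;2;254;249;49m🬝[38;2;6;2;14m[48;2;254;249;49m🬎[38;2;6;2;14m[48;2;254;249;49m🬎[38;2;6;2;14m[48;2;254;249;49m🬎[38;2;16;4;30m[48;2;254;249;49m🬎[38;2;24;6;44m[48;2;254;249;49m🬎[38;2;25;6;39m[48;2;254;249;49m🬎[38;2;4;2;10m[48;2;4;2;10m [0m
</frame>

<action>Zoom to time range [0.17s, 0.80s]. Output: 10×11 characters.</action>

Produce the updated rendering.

<frame>
[38;2;12;3;23m[48;2;4;2;10m▌[38;2;4;2;10m[48;2;4;2;11m▌[38;2;4;2;10m[48;2;4;2;10m [38;2;4;2;10m[48;2;4;2;10m [38;2;4;2;10m[48;2;4;2;10m [38;2;4;2;10m[48;2;4;2;10m [38;2;4;2;10m[48;2;4;2;10m [38;2;4;2;10m[48;2;4;2;10m [38;2;4;2;10m[48;2;4;2;10m [38;2;4;2;10m[48;2;14;4;27m▌[0m
[38;2;12;3;24m[48;2;4;2;10m▌[38;2;4;2;10m[48;2;4;2;11m▌[38;2;4;2;10m[48;2;4;2;10m [38;2;4;2;10m[48;2;4;2;10m [38;2;4;2;10m[48;2;4;2;10m [38;2;4;2;10m[48;2;4;2;10m [38;2;4;2;10m[48;2;4;2;10m [38;2;4;2;10m[48;2;4;2;10m [38;2;4;2;10m[48;2;4;2;10m [38;2;4;2;10m[48;2;14;4;28m▌[0m
[38;2;4;2;10m[48;2;12;3;24m▐[38;2;4;2;10m[48;2;4;2;11m▌[38;2;4;2;10m[48;2;4;2;10m [38;2;4;2;10m[48;2;4;2;10m [38;2;4;2;10m[48;2;4;2;10m [38;2;4;2;10m[48;2;4;2;10m [38;2;4;2;10m[48;2;4;2;10m [38;2;4;2;10m[48;2;4;2;10m [38;2;4;2;10m[48;2;4;2;10m [38;2;4;2;10m[48;2;15;4;29m▌[0m
[38;2;4;2;10m[48;2;13;3;25m▐[38;2;4;2;10m[48;2;5;2;11m🬝[38;2;4;2;10m[48;2;4;2;10m [38;2;4;2;10m[48;2;4;2;10m [38;2;4;2;10m[48;2;4;2;10m [38;2;4;2;10m[48;2;4;2;10m [38;2;4;2;10m[48;2;4;2;10m [38;2;4;2;10m[48;2;4;2;10m [38;2;4;2;10m[48;2;4;2;10m [38;2;4;2;10m[48;2;16;4;31m▌[0m
[38;2;4;2;10m[48;2;14;4;28m▐[38;2;4;2;10m[48;2;5;2;11m▌[38;2;4;2;10m[48;2;4;2;10m [38;2;4;2;10m[48;2;4;2;10m [38;2;4;2;10m[48;2;4;2;10m [38;2;4;2;10m[48;2;4;2;10m [38;2;4;2;10m[48;2;4;2;10m [38;2;4;2;10m[48;2;4;2;10m [38;2;4;2;10m[48;2;4;2;10m [38;2;4;2;10m[48;2;18;4;34m▌[0m
[38;2;4;2;10m[48;2;17;4;32m▐[38;2;4;2;10m[48;2;5;2;12m▌[38;2;4;2;10m[48;2;4;2;10m [38;2;4;2;10m[48;2;4;2;10m [38;2;4;2;10m[48;2;4;2;10m [38;2;4;2;10m[48;2;4;2;10m [38;2;4;2;10m[48;2;4;2;10m [38;2;4;2;10m[48;2;4;2;10m [38;2;4;2;10m[48;2;4;2;10m [38;2;4;2;10m[48;2;21;5;38m▌[0m
[38;2;4;2;10m[48;2;21;5;39m▐[38;2;4;2;10m[48;2;5;2;13m▌[38;2;4;2;10m[48;2;4;2;10m [38;2;4;2;10m[48;2;4;2;10m [38;2;4;2;10m[48;2;4;2;10m [38;2;4;2;10m[48;2;4;2;10m [38;2;4;2;10m[48;2;4;2;10m [38;2;4;2;10m[48;2;4;2;10m [38;2;4;2;10m[48;2;4;2;10m [38;2;4;2;10m[48;2;26;6;48m▌[0m
[38;2;4;2;10m[48;2;35;8;62m▐[38;2;4;2;10m[48;2;7;2;15m▌[38;2;4;2;10m[48;2;5;2;11m🬎[38;2;4;2;10m[48;2;5;2;11m🬎[38;2;4;2;10m[48;2;5;2;11m🬎[38;2;4;2;10m[48;2;5;2;11m🬎[38;2;4;2;10m[48;2;5;2;11m🬎[38;2;4;2;10m[48;2;5;2;11m🬎[38;2;4;2;10m[48;2;5;2;11m🬎[38;2;4;2;10m[48;2;46;10;74m▌[0m
[38;2;46;11;53m[48;2;249;183;27m🬂[38;2;9;3;19m[48;2;247;179;30m🬂[38;2;9;3;19m[48;2;247;179;30m🬂[38;2;9;3;19m[48;2;247;179;30m🬂[38;2;9;3;19m[48;2;247;179;30m🬂[38;2;9;3;19m[48;2;247;179;30m🬂[38;2;9;3;19m[48;2;247;179;30m🬂[38;2;9;3;19m[48;2;247;179;30m🬂[38;2;9;3;19m[48;2;247;179;30m🬂[38;2;65;17;52m[48;2;249;183;27m🬂[0m
[38;2;37;8;66m[48;2;4;2;11m▌[38;2;7;2;16m[48;2;25;6;47m🬕[38;2;5;2;13m[48;2;4;2;10m🬂[38;2;5;2;13m[48;2;4;2;10m🬂[38;2;5;2;13m[48;2;4;2;10m🬂[38;2;5;2;13m[48;2;4;2;10m🬂[38;2;5;2;13m[48;2;4;2;10m🬂[38;2;5;2;13m[48;2;4;2;10m🬂[38;2;5;2;13m[48;2;4;2;10m🬂[38;2;54;12;75m[48;2;4;2;11m▐[0m
[38;2;20;5;37m[48;2;4;2;10m▌[38;2;19;5;31m[48;2;253;228;40m🬕[38;2;8;2;17m[48;2;253;229;41m🬂[38;2;8;2;17m[48;2;253;229;41m🬂[38;2;8;2;17m[48;2;253;229;41m🬂[38;2;8;2;17m[48;2;253;229;41m🬂[38;2;8;2;17m[48;2;253;229;41m🬂[38;2;8;2;17m[48;2;253;229;41m🬂[38;2;8;2;17m[48;2;253;229;41m🬂[38;2;19;4;35m[48;2;253;229;41m🬂[0m
</frame>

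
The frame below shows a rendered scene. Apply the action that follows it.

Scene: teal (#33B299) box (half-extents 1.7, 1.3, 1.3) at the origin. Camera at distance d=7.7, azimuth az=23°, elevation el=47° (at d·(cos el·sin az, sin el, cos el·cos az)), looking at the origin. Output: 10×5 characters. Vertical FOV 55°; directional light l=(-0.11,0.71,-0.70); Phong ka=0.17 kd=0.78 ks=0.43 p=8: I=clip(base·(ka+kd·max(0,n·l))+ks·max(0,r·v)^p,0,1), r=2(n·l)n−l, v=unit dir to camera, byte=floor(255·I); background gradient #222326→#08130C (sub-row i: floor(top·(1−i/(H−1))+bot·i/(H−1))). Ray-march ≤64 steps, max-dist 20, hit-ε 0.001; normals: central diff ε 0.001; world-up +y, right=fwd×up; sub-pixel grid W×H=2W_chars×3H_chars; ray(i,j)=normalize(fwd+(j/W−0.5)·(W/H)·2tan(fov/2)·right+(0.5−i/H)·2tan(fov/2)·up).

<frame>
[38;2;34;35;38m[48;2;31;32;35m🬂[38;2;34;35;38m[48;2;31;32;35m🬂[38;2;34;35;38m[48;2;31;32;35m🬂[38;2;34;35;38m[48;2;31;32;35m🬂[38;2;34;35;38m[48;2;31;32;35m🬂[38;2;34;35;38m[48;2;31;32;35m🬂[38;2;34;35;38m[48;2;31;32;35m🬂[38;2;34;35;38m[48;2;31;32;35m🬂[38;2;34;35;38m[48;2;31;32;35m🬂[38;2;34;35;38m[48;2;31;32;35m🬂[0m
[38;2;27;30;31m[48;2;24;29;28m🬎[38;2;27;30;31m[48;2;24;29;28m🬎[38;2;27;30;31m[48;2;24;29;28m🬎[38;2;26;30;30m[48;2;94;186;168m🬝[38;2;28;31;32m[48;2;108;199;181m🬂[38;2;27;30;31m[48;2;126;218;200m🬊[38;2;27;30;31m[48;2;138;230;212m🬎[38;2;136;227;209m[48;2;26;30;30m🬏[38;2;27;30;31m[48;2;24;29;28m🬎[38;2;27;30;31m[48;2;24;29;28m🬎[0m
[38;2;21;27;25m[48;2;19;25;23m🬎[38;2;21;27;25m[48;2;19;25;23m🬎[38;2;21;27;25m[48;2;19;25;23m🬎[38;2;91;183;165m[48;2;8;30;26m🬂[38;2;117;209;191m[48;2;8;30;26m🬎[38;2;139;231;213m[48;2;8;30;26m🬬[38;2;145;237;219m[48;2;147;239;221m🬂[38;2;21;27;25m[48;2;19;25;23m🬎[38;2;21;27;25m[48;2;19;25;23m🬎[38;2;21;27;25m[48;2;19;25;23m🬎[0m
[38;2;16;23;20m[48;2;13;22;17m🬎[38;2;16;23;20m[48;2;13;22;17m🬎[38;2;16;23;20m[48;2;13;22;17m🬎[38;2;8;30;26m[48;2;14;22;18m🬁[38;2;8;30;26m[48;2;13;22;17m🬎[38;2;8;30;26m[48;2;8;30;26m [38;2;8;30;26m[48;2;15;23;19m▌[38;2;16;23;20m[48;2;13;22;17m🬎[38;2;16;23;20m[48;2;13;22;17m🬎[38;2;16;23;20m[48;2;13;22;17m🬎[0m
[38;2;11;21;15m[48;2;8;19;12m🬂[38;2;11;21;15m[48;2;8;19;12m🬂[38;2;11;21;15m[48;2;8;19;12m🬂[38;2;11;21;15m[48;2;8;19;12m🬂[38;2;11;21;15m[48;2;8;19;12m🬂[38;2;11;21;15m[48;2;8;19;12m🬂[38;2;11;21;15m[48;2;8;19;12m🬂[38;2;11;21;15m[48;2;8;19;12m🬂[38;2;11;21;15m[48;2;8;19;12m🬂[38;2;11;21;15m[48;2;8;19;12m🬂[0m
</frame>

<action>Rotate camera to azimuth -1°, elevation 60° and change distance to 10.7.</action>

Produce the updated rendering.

<frame>
[38;2;34;35;38m[48;2;31;32;35m🬂[38;2;34;35;38m[48;2;31;32;35m🬂[38;2;34;35;38m[48;2;31;32;35m🬂[38;2;34;35;38m[48;2;31;32;35m🬂[38;2;34;35;38m[48;2;31;32;35m🬂[38;2;34;35;38m[48;2;31;32;35m🬂[38;2;34;35;38m[48;2;31;32;35m🬂[38;2;34;35;38m[48;2;31;32;35m🬂[38;2;34;35;38m[48;2;31;32;35m🬂[38;2;34;35;38m[48;2;31;32;35m🬂[0m
[38;2;27;30;31m[48;2;24;29;28m🬎[38;2;27;30;31m[48;2;24;29;28m🬎[38;2;27;30;31m[48;2;24;29;28m🬎[38;2;27;30;31m[48;2;24;29;28m🬎[38;2;27;30;31m[48;2;24;29;28m🬎[38;2;27;30;31m[48;2;135;227;209m🬎[38;2;120;212;194m[48;2;26;30;30m🬏[38;2;27;30;31m[48;2;24;29;28m🬎[38;2;27;30;31m[48;2;24;29;28m🬎[38;2;27;30;31m[48;2;24;29;28m🬎[0m
[38;2;21;27;25m[48;2;19;25;23m🬎[38;2;21;27;25m[48;2;19;25;23m🬎[38;2;21;27;25m[48;2;19;25;23m🬎[38;2;21;27;25m[48;2;19;25;23m🬎[38;2;133;225;207m[48;2;116;208;190m🬎[38;2;127;219;201m[48;2;111;203;185m🬆[38;2;106;198;180m[48;2;20;26;24m▌[38;2;21;27;25m[48;2;19;25;23m🬎[38;2;21;27;25m[48;2;19;25;23m🬎[38;2;21;27;25m[48;2;19;25;23m🬎[0m
[38;2;16;23;20m[48;2;13;22;17m🬎[38;2;16;23;20m[48;2;13;22;17m🬎[38;2;16;23;20m[48;2;13;22;17m🬎[38;2;16;23;20m[48;2;13;22;17m🬎[38;2;8;30;26m[48;2;14;22;18m🬂[38;2;8;30;26m[48;2;14;22;18m🬂[38;2;8;30;26m[48;2;14;22;18m🬀[38;2;16;23;20m[48;2;13;22;17m🬎[38;2;16;23;20m[48;2;13;22;17m🬎[38;2;16;23;20m[48;2;13;22;17m🬎[0m
[38;2;11;21;15m[48;2;8;19;12m🬂[38;2;11;21;15m[48;2;8;19;12m🬂[38;2;11;21;15m[48;2;8;19;12m🬂[38;2;11;21;15m[48;2;8;19;12m🬂[38;2;11;21;15m[48;2;8;19;12m🬂[38;2;11;21;15m[48;2;8;19;12m🬂[38;2;11;21;15m[48;2;8;19;12m🬂[38;2;11;21;15m[48;2;8;19;12m🬂[38;2;11;21;15m[48;2;8;19;12m🬂[38;2;11;21;15m[48;2;8;19;12m🬂[0m
</frame>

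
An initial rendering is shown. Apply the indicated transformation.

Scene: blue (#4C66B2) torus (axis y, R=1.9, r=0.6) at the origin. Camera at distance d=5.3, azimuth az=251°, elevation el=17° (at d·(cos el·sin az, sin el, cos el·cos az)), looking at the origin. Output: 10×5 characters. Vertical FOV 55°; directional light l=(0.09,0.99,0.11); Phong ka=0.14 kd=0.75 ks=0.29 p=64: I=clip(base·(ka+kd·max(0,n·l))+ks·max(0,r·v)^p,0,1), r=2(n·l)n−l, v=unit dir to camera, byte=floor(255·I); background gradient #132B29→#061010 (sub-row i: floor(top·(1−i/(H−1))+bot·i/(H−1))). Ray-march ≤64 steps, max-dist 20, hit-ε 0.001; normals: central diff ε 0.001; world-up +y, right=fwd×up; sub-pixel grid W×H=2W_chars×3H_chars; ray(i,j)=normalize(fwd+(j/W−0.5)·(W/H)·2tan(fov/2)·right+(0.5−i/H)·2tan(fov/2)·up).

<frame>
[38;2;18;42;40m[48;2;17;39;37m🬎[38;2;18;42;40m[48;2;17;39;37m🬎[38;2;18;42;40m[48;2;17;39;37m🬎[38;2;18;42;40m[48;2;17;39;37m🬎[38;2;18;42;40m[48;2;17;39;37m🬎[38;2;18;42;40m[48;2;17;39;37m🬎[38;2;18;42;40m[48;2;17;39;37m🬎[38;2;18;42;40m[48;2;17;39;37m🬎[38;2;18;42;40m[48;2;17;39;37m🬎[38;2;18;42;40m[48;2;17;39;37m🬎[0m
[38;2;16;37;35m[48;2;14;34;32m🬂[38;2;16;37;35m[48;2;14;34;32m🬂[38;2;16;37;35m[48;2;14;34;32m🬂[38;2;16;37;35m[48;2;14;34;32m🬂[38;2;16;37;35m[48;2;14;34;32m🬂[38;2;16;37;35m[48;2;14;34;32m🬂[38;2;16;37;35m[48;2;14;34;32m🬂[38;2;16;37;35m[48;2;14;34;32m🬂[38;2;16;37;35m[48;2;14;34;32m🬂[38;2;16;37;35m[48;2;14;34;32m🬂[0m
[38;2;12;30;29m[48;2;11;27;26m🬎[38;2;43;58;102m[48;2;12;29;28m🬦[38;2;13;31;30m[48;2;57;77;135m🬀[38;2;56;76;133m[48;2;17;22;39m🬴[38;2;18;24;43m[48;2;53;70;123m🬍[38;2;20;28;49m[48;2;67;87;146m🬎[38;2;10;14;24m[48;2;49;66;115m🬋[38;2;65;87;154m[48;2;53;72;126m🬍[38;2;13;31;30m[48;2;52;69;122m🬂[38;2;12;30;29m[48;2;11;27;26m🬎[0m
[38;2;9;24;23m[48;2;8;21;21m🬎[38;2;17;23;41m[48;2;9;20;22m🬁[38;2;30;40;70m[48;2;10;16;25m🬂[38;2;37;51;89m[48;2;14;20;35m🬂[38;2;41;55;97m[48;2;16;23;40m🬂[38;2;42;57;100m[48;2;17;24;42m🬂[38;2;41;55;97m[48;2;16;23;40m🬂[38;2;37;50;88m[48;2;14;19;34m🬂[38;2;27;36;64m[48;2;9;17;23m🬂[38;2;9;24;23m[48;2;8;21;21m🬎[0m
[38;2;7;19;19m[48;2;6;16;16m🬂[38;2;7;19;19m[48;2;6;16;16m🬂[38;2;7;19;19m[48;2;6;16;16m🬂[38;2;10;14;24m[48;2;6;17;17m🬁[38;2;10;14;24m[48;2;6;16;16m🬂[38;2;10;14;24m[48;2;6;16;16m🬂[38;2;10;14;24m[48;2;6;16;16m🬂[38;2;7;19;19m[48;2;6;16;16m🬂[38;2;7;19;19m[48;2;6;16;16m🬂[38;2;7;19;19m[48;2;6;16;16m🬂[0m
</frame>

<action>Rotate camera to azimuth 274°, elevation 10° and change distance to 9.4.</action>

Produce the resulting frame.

<frame>
[38;2;18;42;40m[48;2;17;39;37m🬎[38;2;18;42;40m[48;2;17;39;37m🬎[38;2;18;42;40m[48;2;17;39;37m🬎[38;2;18;42;40m[48;2;17;39;37m🬎[38;2;18;42;40m[48;2;17;39;37m🬎[38;2;18;42;40m[48;2;17;39;37m🬎[38;2;18;42;40m[48;2;17;39;37m🬎[38;2;18;42;40m[48;2;17;39;37m🬎[38;2;18;42;40m[48;2;17;39;37m🬎[38;2;18;42;40m[48;2;17;39;37m🬎[0m
[38;2;16;37;35m[48;2;14;34;32m🬂[38;2;16;37;35m[48;2;14;34;32m🬂[38;2;16;37;35m[48;2;14;34;32m🬂[38;2;16;37;35m[48;2;14;34;32m🬂[38;2;16;37;35m[48;2;14;34;32m🬂[38;2;16;37;35m[48;2;14;34;32m🬂[38;2;16;37;35m[48;2;14;34;32m🬂[38;2;16;37;35m[48;2;14;34;32m🬂[38;2;16;37;35m[48;2;14;34;32m🬂[38;2;16;37;35m[48;2;14;34;32m🬂[0m
[38;2;12;30;29m[48;2;11;27;26m🬎[38;2;12;30;29m[48;2;11;27;26m🬎[38;2;12;30;29m[48;2;11;27;26m🬎[38;2;56;76;132m[48;2;11;26;27m🬇[38;2;16;28;38m[48;2;64;86;150m🬰[38;2;18;31;43m[48;2;66;89;155m🬰[38;2;16;29;39m[48;2;62;84;147m🬰[38;2;12;30;29m[48;2;11;27;26m🬎[38;2;12;30;29m[48;2;11;27;26m🬎[38;2;12;30;29m[48;2;11;27;26m🬎[0m
[38;2;9;24;23m[48;2;8;21;21m🬎[38;2;9;24;23m[48;2;8;21;21m🬎[38;2;9;24;23m[48;2;8;21;21m🬎[38;2;9;24;23m[48;2;8;21;21m🬎[38;2;10;14;24m[48;2;8;22;22m🬂[38;2;10;14;24m[48;2;8;22;22m🬂[38;2;10;14;24m[48;2;8;22;22m🬀[38;2;9;24;23m[48;2;8;21;21m🬎[38;2;9;24;23m[48;2;8;21;21m🬎[38;2;9;24;23m[48;2;8;21;21m🬎[0m
[38;2;7;19;19m[48;2;6;16;16m🬂[38;2;7;19;19m[48;2;6;16;16m🬂[38;2;7;19;19m[48;2;6;16;16m🬂[38;2;7;19;19m[48;2;6;16;16m🬂[38;2;7;19;19m[48;2;6;16;16m🬂[38;2;7;19;19m[48;2;6;16;16m🬂[38;2;7;19;19m[48;2;6;16;16m🬂[38;2;7;19;19m[48;2;6;16;16m🬂[38;2;7;19;19m[48;2;6;16;16m🬂[38;2;7;19;19m[48;2;6;16;16m🬂[0m
</frame>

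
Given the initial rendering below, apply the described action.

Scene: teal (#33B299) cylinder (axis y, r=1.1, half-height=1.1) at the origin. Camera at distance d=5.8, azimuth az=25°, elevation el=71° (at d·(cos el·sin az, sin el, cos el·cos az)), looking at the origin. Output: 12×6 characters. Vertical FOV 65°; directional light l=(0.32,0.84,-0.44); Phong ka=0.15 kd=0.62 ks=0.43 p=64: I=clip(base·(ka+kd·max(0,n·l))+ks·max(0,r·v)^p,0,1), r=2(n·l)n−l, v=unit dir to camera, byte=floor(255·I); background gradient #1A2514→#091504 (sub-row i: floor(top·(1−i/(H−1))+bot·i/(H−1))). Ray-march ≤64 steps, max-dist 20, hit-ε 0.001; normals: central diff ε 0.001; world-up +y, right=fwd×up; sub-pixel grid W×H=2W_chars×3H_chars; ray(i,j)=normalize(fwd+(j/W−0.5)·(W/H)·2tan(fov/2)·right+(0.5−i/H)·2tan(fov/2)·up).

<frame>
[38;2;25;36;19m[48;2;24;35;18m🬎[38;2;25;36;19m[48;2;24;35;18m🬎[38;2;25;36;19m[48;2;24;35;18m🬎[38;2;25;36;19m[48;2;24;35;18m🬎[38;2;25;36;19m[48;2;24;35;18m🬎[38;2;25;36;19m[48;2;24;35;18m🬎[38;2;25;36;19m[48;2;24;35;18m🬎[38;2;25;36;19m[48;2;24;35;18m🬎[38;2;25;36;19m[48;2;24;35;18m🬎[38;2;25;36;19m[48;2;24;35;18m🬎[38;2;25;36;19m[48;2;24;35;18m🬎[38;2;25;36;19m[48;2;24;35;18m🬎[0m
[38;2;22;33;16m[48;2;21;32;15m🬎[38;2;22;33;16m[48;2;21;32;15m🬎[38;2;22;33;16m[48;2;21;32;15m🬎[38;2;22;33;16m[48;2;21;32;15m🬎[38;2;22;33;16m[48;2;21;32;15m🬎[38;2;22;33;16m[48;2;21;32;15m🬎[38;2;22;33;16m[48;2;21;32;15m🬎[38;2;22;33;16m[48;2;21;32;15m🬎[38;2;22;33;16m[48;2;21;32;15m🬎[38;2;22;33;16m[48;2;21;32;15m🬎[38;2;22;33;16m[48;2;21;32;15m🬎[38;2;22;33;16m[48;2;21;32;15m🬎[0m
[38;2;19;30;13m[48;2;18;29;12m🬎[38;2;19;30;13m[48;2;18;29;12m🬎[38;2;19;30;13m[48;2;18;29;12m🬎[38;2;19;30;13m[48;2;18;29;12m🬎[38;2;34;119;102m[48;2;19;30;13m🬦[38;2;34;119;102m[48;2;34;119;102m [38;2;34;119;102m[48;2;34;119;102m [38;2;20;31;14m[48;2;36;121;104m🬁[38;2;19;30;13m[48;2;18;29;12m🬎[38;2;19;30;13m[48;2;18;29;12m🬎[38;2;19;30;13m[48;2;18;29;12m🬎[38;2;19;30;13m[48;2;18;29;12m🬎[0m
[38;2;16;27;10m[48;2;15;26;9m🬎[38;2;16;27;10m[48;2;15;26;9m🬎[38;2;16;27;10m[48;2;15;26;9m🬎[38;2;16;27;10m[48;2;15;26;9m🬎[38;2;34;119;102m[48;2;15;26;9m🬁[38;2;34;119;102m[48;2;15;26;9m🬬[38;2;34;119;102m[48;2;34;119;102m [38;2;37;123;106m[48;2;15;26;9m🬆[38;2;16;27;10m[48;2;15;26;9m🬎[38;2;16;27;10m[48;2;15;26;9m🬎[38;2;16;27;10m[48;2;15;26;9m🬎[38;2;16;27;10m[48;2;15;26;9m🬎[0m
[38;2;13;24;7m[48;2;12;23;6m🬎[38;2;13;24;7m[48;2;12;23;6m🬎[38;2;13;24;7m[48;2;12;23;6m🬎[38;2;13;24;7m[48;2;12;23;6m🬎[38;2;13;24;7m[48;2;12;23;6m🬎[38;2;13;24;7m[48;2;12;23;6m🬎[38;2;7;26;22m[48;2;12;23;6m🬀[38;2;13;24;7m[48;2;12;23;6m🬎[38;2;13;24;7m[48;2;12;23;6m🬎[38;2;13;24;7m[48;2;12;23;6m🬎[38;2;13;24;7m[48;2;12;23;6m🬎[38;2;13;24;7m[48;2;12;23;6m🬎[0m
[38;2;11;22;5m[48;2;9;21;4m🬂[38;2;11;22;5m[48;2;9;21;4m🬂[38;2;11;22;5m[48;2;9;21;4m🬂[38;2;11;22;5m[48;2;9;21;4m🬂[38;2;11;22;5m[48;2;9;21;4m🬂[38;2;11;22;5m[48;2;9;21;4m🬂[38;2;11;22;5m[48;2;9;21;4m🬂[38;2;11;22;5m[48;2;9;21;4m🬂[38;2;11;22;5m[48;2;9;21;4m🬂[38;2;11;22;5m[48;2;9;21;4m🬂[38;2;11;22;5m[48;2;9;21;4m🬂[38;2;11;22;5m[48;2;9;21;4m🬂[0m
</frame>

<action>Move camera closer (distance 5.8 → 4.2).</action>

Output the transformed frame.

<frame>
[38;2;25;36;19m[48;2;24;35;18m🬎[38;2;25;36;19m[48;2;24;35;18m🬎[38;2;25;36;19m[48;2;24;35;18m🬎[38;2;25;36;19m[48;2;24;35;18m🬎[38;2;25;36;19m[48;2;24;35;18m🬎[38;2;25;36;19m[48;2;24;35;18m🬎[38;2;25;36;19m[48;2;24;35;18m🬎[38;2;25;36;19m[48;2;24;35;18m🬎[38;2;25;36;19m[48;2;24;35;18m🬎[38;2;25;36;19m[48;2;24;35;18m🬎[38;2;25;36;19m[48;2;24;35;18m🬎[38;2;25;36;19m[48;2;24;35;18m🬎[0m
[38;2;22;33;16m[48;2;21;32;15m🬎[38;2;22;33;16m[48;2;21;32;15m🬎[38;2;22;33;16m[48;2;21;32;15m🬎[38;2;22;33;16m[48;2;21;32;15m🬎[38;2;22;33;16m[48;2;34;119;102m🬝[38;2;23;34;17m[48;2;34;119;102m🬂[38;2;23;34;17m[48;2;34;119;102m🬂[38;2;22;33;16m[48;2;34;119;102m🬊[38;2;22;33;16m[48;2;21;32;15m🬎[38;2;22;33;16m[48;2;21;32;15m🬎[38;2;22;33;16m[48;2;21;32;15m🬎[38;2;22;33;16m[48;2;21;32;15m🬎[0m
[38;2;19;30;13m[48;2;18;29;12m🬎[38;2;19;30;13m[48;2;18;29;12m🬎[38;2;19;30;13m[48;2;18;29;12m🬎[38;2;19;30;13m[48;2;18;29;12m🬎[38;2;34;119;102m[48;2;34;119;102m [38;2;34;119;102m[48;2;34;119;102m [38;2;34;119;102m[48;2;34;119;102m [38;2;34;119;103m[48;2;38;123;107m🬕[38;2;44;130;113m[48;2;19;30;13m▌[38;2;19;30;13m[48;2;18;29;12m🬎[38;2;19;30;13m[48;2;18;29;12m🬎[38;2;19;30;13m[48;2;18;29;12m🬎[0m
[38;2;16;27;10m[48;2;15;26;9m🬎[38;2;16;27;10m[48;2;15;26;9m🬎[38;2;16;27;10m[48;2;15;26;9m🬎[38;2;16;27;10m[48;2;15;26;9m🬎[38;2;34;119;102m[48;2;15;26;9m🬬[38;2;34;119;102m[48;2;34;119;102m [38;2;34;119;102m[48;2;34;119;102m [38;2;40;125;109m[48;2;35;120;103m▐[38;2;57;142;125m[48;2;15;26;9m🬄[38;2;16;27;10m[48;2;15;26;9m🬎[38;2;16;27;10m[48;2;15;26;9m🬎[38;2;16;27;10m[48;2;15;26;9m🬎[0m
[38;2;13;24;7m[48;2;12;23;6m🬎[38;2;13;24;7m[48;2;12;23;6m🬎[38;2;13;24;7m[48;2;12;23;6m🬎[38;2;13;24;7m[48;2;12;23;6m🬎[38;2;13;24;7m[48;2;12;23;6m🬎[38;2;34;119;102m[48;2;12;23;6m🬂[38;2;34;119;102m[48;2;12;23;6m🬂[38;2;34;120;103m[48;2;12;23;6m🬀[38;2;13;24;7m[48;2;12;23;6m🬎[38;2;13;24;7m[48;2;12;23;6m🬎[38;2;13;24;7m[48;2;12;23;6m🬎[38;2;13;24;7m[48;2;12;23;6m🬎[0m
[38;2;11;22;5m[48;2;9;21;4m🬂[38;2;11;22;5m[48;2;9;21;4m🬂[38;2;11;22;5m[48;2;9;21;4m🬂[38;2;11;22;5m[48;2;9;21;4m🬂[38;2;11;22;5m[48;2;9;21;4m🬂[38;2;11;22;5m[48;2;9;21;4m🬂[38;2;11;22;5m[48;2;9;21;4m🬂[38;2;11;22;5m[48;2;9;21;4m🬂[38;2;11;22;5m[48;2;9;21;4m🬂[38;2;11;22;5m[48;2;9;21;4m🬂[38;2;11;22;5m[48;2;9;21;4m🬂[38;2;11;22;5m[48;2;9;21;4m🬂[0m
</frame>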